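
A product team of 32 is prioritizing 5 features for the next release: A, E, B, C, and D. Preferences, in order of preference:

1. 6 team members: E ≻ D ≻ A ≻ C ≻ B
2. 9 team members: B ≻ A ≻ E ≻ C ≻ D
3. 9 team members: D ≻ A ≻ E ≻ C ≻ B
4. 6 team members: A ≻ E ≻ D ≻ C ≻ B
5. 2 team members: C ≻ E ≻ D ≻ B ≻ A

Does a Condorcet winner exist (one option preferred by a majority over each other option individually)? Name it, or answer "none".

Checking pairwise contests:
D beats A 17–15.
A beats E 24–8.
A beats B 21–11.
A beats C 30–2.
E beats D 23–9.
Every option loses at least one head-to-head, so there is no Condorcet winner.

none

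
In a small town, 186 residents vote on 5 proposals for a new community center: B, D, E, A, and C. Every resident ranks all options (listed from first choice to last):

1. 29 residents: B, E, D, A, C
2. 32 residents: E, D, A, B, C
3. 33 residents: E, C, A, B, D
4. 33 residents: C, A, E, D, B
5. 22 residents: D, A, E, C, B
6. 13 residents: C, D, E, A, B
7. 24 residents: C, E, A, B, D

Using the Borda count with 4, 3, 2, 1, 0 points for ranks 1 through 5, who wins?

B: 29·4 + 32·1 + 33·1 + 33·0 + 22·0 + 13·0 + 24·1 = 205
D: 29·2 + 32·3 + 33·0 + 33·1 + 22·4 + 13·3 + 24·0 = 314
E: 29·3 + 32·4 + 33·4 + 33·2 + 22·2 + 13·2 + 24·3 = 555
A: 29·1 + 32·2 + 33·2 + 33·3 + 22·3 + 13·1 + 24·2 = 385
C: 29·0 + 32·0 + 33·3 + 33·4 + 22·1 + 13·4 + 24·4 = 401
E has the highest Borda score (555).

E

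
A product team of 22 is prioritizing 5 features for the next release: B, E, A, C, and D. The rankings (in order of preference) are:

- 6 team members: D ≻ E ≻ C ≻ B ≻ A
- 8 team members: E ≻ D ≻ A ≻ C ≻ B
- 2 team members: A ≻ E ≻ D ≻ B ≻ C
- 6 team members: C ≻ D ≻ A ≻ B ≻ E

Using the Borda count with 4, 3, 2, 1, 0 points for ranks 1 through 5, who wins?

D

B: 6·1 + 8·0 + 2·1 + 6·1 = 14
E: 6·3 + 8·4 + 2·3 + 6·0 = 56
A: 6·0 + 8·2 + 2·4 + 6·2 = 36
C: 6·2 + 8·1 + 2·0 + 6·4 = 44
D: 6·4 + 8·3 + 2·2 + 6·3 = 70
D has the highest Borda score (70).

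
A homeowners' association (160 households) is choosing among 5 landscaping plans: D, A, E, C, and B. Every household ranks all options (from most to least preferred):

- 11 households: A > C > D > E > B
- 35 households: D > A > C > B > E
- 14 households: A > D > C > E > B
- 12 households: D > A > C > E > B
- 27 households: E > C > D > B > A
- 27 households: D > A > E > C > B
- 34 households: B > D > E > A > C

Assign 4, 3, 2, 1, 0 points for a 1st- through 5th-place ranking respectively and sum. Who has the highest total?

D

D: 11·2 + 35·4 + 14·3 + 12·4 + 27·2 + 27·4 + 34·3 = 516
A: 11·4 + 35·3 + 14·4 + 12·3 + 27·0 + 27·3 + 34·1 = 356
E: 11·1 + 35·0 + 14·1 + 12·1 + 27·4 + 27·2 + 34·2 = 267
C: 11·3 + 35·2 + 14·2 + 12·2 + 27·3 + 27·1 + 34·0 = 263
B: 11·0 + 35·1 + 14·0 + 12·0 + 27·1 + 27·0 + 34·4 = 198
D has the highest Borda score (516).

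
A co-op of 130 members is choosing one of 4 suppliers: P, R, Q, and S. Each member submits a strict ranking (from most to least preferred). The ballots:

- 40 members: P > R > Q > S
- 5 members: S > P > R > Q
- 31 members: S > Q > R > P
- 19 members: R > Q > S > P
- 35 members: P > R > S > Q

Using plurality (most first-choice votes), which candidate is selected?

First-place votes: P 75, R 19, Q 0, S 36.
P has the most first-place votes.

P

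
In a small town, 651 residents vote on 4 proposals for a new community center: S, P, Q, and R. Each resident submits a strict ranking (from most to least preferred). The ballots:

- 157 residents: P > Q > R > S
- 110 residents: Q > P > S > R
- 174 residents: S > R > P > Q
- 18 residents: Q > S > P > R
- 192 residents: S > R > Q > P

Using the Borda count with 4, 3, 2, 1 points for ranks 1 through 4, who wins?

S: 157·1 + 110·2 + 174·4 + 18·3 + 192·4 = 1895
P: 157·4 + 110·3 + 174·2 + 18·2 + 192·1 = 1534
Q: 157·3 + 110·4 + 174·1 + 18·4 + 192·2 = 1541
R: 157·2 + 110·1 + 174·3 + 18·1 + 192·3 = 1540
S has the highest Borda score (1895).

S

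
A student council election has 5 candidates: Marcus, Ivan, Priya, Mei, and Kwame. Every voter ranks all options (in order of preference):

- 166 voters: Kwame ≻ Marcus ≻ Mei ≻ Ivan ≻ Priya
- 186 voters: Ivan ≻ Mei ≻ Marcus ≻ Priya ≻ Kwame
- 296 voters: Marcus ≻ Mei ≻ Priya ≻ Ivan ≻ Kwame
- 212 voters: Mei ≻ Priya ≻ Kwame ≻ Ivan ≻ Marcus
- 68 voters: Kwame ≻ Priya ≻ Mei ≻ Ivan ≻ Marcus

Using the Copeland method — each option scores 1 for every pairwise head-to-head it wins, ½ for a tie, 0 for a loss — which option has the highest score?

Mei

Marcus: beats Priya and Kwame; loses to Ivan and Mei → score 2.
Ivan: beats Marcus and Kwame; loses to Priya and Mei → score 2.
Priya: beats Ivan and Kwame; loses to Marcus and Mei → score 2.
Mei: beats Marcus, Ivan, Priya, and Kwame → score 4.
Kwame: loses to Marcus, Ivan, Priya, and Mei → score 0.
Mei has the best pairwise record.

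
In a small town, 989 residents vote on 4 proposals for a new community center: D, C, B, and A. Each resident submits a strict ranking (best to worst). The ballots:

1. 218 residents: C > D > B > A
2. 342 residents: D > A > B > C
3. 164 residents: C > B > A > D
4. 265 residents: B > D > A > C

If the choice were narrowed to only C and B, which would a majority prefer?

Voters preferring C to B: 382; preferring B to C: 607.
B wins the head-to-head.

B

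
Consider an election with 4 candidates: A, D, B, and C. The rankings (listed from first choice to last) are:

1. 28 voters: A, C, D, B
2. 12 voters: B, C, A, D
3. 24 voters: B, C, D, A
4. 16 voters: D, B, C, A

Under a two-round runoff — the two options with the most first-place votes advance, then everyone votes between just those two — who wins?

Round 1 first-place votes: A 28, D 16, B 36, C 0.
B and A advance.
Runoff: B is preferred to A by 52 voters; A by 28.
B wins the runoff.

B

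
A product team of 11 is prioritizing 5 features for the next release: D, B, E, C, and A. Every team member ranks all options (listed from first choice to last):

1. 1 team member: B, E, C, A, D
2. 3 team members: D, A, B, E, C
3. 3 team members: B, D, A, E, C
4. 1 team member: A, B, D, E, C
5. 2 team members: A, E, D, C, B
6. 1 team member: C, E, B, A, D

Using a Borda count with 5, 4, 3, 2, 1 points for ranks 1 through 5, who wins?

D: 1·1 + 3·5 + 3·4 + 1·3 + 2·3 + 1·1 = 38
B: 1·5 + 3·3 + 3·5 + 1·4 + 2·1 + 1·3 = 38
E: 1·4 + 3·2 + 3·2 + 1·2 + 2·4 + 1·4 = 30
C: 1·3 + 3·1 + 3·1 + 1·1 + 2·2 + 1·5 = 19
A: 1·2 + 3·4 + 3·3 + 1·5 + 2·5 + 1·2 = 40
A has the highest Borda score (40).

A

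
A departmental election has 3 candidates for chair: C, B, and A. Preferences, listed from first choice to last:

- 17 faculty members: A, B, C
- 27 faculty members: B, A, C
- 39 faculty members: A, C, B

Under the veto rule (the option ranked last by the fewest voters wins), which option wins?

A

Last-place votes: C 44, B 39, A 0.
A is ranked last by the fewest voters, so A wins.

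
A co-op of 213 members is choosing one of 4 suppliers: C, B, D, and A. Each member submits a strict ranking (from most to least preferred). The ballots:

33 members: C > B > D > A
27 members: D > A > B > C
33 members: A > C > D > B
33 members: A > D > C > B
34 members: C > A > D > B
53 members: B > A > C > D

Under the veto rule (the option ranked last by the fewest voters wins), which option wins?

Last-place votes: C 27, B 100, D 53, A 33.
C is ranked last by the fewest voters, so C wins.

C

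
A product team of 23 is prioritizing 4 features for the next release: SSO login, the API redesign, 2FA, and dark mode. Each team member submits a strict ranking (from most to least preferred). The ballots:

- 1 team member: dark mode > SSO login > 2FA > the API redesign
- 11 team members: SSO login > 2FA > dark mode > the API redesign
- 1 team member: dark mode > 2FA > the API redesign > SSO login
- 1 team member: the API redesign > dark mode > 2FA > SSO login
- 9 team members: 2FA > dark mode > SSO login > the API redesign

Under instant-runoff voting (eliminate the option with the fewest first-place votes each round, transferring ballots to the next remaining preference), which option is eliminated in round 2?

dark mode

Round 1: SSO login 11, the API redesign 1, 2FA 9, dark mode 2. Eliminate the API redesign.
Round 2: SSO login 11, 2FA 9, dark mode 3. Eliminate dark mode.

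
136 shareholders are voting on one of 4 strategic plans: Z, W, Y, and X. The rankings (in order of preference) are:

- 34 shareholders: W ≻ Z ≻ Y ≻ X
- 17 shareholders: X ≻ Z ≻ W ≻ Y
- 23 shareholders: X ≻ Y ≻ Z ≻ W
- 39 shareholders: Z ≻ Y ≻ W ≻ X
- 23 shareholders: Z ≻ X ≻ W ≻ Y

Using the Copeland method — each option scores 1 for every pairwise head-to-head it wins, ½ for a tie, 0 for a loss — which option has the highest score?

Z

Z: beats W, Y, and X → score 3.
W: beats Y and X; loses to Z → score 2.
Y: beats X; loses to Z and W → score 1.
X: loses to Z, W, and Y → score 0.
Z has the best pairwise record.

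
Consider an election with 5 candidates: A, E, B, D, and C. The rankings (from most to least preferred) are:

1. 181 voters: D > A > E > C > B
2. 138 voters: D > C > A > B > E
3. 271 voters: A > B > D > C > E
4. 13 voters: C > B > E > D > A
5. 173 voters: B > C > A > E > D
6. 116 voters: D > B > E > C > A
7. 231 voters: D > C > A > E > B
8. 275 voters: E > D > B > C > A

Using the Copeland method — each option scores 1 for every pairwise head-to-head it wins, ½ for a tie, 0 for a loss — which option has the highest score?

A: beats E and B; loses to D and C → score 2.
E: loses to A, B, D, and C → score 0.
B: beats E and C; loses to A and D → score 2.
D: beats A, E, B, and C → score 4.
C: beats A and E; loses to B and D → score 2.
D has the best pairwise record.

D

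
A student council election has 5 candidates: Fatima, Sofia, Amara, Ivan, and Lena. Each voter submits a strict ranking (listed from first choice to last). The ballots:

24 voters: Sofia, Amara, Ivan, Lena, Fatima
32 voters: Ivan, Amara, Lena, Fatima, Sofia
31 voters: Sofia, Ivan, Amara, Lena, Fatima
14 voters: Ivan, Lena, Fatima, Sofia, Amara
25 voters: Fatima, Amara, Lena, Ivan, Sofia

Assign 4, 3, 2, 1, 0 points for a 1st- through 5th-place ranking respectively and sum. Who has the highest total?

Ivan

Fatima: 24·0 + 32·1 + 31·0 + 14·2 + 25·4 = 160
Sofia: 24·4 + 32·0 + 31·4 + 14·1 + 25·0 = 234
Amara: 24·3 + 32·3 + 31·2 + 14·0 + 25·3 = 305
Ivan: 24·2 + 32·4 + 31·3 + 14·4 + 25·1 = 350
Lena: 24·1 + 32·2 + 31·1 + 14·3 + 25·2 = 211
Ivan has the highest Borda score (350).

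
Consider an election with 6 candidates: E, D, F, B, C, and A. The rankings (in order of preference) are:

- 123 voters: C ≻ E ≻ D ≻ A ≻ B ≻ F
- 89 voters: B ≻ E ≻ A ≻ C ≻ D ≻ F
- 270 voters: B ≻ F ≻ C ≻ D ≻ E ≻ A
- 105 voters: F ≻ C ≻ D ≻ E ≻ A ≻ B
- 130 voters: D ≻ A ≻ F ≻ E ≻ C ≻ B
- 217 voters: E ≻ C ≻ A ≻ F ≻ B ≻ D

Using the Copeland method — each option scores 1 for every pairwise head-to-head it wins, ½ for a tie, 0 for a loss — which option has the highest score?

C

E: beats B and A; loses to D, F, and C → score 2.
D: beats E and A; loses to F, B, and C → score 2.
F: beats E, D, and C; loses to B and A → score 3.
B: beats D and F; loses to E, C, and A → score 2.
C: beats E, D, B, and A; loses to F → score 4.
A: beats F and B; loses to E, D, and C → score 2.
C has the best pairwise record.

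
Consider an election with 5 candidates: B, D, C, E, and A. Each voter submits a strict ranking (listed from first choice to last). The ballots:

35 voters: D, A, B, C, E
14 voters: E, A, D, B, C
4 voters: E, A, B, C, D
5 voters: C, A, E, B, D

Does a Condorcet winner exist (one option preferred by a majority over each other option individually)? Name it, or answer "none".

D vs B: 49–9 for D.
D vs C: 49–9 for D.
D vs E: 35–23 for D.
D vs A: 35–23 for D.
D beats every other option head-to-head.

D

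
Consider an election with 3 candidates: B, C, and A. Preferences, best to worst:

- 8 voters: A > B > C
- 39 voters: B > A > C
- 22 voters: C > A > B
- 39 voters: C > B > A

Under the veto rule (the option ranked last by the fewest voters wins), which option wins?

B

Last-place votes: B 22, C 47, A 39.
B is ranked last by the fewest voters, so B wins.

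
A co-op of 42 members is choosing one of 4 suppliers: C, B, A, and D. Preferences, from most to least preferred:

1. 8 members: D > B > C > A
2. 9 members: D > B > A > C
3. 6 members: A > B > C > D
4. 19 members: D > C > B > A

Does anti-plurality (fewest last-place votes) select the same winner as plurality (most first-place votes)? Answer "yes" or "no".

Anti-plurality — last-place votes: C 9, B 0, A 27, D 6. Winner: B.
Plurality — first-place votes: C 0, B 0, A 6, D 36. Winner: D.
The two methods disagree.

no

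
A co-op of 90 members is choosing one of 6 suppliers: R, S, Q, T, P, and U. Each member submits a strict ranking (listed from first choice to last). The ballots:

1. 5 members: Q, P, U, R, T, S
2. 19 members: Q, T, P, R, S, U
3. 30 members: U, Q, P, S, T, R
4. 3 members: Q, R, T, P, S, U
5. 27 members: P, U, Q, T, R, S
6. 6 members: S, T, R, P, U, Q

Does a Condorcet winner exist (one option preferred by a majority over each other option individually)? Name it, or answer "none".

none

Checking pairwise contests:
Q beats R 84–6.
R beats S 54–36.
U beats Q 63–27.
Q beats T 84–6.
Q beats P 57–33.
P beats U 60–30.
Every option loses at least one head-to-head, so there is no Condorcet winner.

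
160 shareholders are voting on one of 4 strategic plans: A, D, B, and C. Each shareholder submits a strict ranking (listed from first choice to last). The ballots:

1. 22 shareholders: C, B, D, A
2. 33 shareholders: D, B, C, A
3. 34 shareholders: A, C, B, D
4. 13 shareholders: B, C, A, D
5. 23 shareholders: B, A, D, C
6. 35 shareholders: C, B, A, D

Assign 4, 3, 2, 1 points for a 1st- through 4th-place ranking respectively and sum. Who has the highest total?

A: 22·1 + 33·1 + 34·4 + 13·2 + 23·3 + 35·2 = 356
D: 22·2 + 33·4 + 34·1 + 13·1 + 23·2 + 35·1 = 304
B: 22·3 + 33·3 + 34·2 + 13·4 + 23·4 + 35·3 = 482
C: 22·4 + 33·2 + 34·3 + 13·3 + 23·1 + 35·4 = 458
B has the highest Borda score (482).

B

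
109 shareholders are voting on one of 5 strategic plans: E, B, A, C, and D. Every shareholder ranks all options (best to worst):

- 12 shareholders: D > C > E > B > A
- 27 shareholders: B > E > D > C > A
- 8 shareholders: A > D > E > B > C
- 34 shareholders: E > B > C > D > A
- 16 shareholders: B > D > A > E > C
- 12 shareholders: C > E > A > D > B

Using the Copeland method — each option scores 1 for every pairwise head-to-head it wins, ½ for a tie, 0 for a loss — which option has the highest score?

E

E: beats B, A, C, and D → score 4.
B: beats A, C, and D; loses to E → score 3.
A: loses to E, B, C, and D → score 0.
C: beats A; loses to E, B, and D → score 1.
D: beats A and C; loses to E and B → score 2.
E has the best pairwise record.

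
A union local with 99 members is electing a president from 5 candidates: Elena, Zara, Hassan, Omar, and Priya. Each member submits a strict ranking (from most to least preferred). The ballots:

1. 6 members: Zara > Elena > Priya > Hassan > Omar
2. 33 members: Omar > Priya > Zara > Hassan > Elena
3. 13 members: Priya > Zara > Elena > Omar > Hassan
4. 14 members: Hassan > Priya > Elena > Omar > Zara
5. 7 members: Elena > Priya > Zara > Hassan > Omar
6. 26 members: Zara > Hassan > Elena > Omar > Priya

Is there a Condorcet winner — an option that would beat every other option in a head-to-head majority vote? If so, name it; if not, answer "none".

Checking pairwise contests:
Zara beats Elena 78–21.
Priya beats Zara 67–32.
Zara beats Hassan 85–14.
Elena beats Omar 66–33.
Omar beats Priya 59–40.
Every option loses at least one head-to-head, so there is no Condorcet winner.

none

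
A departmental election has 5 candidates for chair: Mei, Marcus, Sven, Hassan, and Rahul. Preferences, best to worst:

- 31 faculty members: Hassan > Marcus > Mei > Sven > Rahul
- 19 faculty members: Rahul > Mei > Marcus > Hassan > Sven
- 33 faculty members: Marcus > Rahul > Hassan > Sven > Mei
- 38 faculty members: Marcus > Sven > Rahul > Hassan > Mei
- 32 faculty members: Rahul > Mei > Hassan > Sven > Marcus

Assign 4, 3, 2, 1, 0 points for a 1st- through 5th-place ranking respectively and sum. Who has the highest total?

Marcus

Mei: 31·2 + 19·3 + 33·0 + 38·0 + 32·3 = 215
Marcus: 31·3 + 19·2 + 33·4 + 38·4 + 32·0 = 415
Sven: 31·1 + 19·0 + 33·1 + 38·3 + 32·1 = 210
Hassan: 31·4 + 19·1 + 33·2 + 38·1 + 32·2 = 311
Rahul: 31·0 + 19·4 + 33·3 + 38·2 + 32·4 = 379
Marcus has the highest Borda score (415).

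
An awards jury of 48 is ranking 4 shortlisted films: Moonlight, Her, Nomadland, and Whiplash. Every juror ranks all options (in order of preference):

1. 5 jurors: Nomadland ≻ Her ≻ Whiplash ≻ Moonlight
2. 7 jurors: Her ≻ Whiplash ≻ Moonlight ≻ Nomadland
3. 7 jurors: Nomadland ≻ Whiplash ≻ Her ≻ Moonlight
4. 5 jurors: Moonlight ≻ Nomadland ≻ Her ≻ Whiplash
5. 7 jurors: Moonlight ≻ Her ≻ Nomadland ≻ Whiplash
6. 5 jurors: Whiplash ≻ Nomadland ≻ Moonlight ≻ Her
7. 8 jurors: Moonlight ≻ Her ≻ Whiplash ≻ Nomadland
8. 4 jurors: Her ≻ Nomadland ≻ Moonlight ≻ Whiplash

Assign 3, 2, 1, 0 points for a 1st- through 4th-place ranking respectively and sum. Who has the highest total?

Moonlight: 5·0 + 7·1 + 7·0 + 5·3 + 7·3 + 5·1 + 8·3 + 4·1 = 76
Her: 5·2 + 7·3 + 7·1 + 5·1 + 7·2 + 5·0 + 8·2 + 4·3 = 85
Nomadland: 5·3 + 7·0 + 7·3 + 5·2 + 7·1 + 5·2 + 8·0 + 4·2 = 71
Whiplash: 5·1 + 7·2 + 7·2 + 5·0 + 7·0 + 5·3 + 8·1 + 4·0 = 56
Her has the highest Borda score (85).

Her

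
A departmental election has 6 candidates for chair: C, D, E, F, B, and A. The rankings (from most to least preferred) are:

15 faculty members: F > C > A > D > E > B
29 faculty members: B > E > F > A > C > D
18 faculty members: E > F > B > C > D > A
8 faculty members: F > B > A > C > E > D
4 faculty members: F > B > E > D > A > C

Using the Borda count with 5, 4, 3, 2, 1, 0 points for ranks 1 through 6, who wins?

C: 15·4 + 29·1 + 18·2 + 8·2 + 4·0 = 141
D: 15·2 + 29·0 + 18·1 + 8·0 + 4·2 = 56
E: 15·1 + 29·4 + 18·5 + 8·1 + 4·3 = 241
F: 15·5 + 29·3 + 18·4 + 8·5 + 4·5 = 294
B: 15·0 + 29·5 + 18·3 + 8·4 + 4·4 = 247
A: 15·3 + 29·2 + 18·0 + 8·3 + 4·1 = 131
F has the highest Borda score (294).

F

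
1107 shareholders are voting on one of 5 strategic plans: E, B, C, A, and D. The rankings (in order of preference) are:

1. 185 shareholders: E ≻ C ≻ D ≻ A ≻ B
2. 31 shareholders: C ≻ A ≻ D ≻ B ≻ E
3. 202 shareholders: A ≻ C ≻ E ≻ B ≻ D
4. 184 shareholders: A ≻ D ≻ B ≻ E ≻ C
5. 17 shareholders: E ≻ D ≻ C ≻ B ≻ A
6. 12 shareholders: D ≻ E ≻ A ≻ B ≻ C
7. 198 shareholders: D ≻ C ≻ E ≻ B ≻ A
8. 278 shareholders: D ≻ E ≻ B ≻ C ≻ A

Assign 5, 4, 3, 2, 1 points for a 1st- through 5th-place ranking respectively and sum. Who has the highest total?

E: 185·5 + 31·1 + 202·3 + 184·2 + 17·5 + 12·4 + 198·3 + 278·4 = 3769
B: 185·1 + 31·2 + 202·2 + 184·3 + 17·2 + 12·2 + 198·2 + 278·3 = 2491
C: 185·4 + 31·5 + 202·4 + 184·1 + 17·3 + 12·1 + 198·4 + 278·2 = 3298
A: 185·2 + 31·4 + 202·5 + 184·5 + 17·1 + 12·3 + 198·1 + 278·1 = 2953
D: 185·3 + 31·3 + 202·1 + 184·4 + 17·4 + 12·5 + 198·5 + 278·5 = 4094
D has the highest Borda score (4094).

D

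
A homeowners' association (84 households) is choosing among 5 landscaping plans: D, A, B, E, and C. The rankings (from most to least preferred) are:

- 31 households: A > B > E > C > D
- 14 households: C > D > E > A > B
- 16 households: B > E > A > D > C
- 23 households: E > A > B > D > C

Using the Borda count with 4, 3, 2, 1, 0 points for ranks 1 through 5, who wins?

D: 31·0 + 14·3 + 16·1 + 23·1 = 81
A: 31·4 + 14·1 + 16·2 + 23·3 = 239
B: 31·3 + 14·0 + 16·4 + 23·2 = 203
E: 31·2 + 14·2 + 16·3 + 23·4 = 230
C: 31·1 + 14·4 + 16·0 + 23·0 = 87
A has the highest Borda score (239).

A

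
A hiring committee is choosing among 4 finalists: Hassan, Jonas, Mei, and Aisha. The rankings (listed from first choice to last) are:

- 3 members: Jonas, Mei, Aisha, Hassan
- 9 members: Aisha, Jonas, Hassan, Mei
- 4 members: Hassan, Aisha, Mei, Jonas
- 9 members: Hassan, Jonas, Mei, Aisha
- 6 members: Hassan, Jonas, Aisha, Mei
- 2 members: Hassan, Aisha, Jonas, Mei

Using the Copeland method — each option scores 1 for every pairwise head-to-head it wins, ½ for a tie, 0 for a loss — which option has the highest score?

Hassan: beats Jonas, Mei, and Aisha → score 3.
Jonas: beats Mei and Aisha; loses to Hassan → score 2.
Mei: loses to Hassan, Jonas, and Aisha → score 0.
Aisha: beats Mei; loses to Hassan and Jonas → score 1.
Hassan has the best pairwise record.

Hassan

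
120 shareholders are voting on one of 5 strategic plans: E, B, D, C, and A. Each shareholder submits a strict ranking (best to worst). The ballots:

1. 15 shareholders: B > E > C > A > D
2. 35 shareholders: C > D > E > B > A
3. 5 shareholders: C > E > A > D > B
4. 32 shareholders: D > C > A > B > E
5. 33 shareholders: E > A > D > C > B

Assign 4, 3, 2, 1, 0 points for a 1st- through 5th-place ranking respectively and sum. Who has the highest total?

C

E: 15·3 + 35·2 + 5·3 + 32·0 + 33·4 = 262
B: 15·4 + 35·1 + 5·0 + 32·1 + 33·0 = 127
D: 15·0 + 35·3 + 5·1 + 32·4 + 33·2 = 304
C: 15·2 + 35·4 + 5·4 + 32·3 + 33·1 = 319
A: 15·1 + 35·0 + 5·2 + 32·2 + 33·3 = 188
C has the highest Borda score (319).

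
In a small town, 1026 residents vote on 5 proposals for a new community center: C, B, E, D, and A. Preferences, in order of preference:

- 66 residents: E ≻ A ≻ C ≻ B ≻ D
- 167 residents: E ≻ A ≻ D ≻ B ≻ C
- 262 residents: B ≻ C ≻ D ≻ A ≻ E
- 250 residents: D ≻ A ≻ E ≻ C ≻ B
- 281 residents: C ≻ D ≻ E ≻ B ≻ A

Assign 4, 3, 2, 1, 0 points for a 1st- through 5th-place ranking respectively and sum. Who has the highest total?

C: 66·2 + 167·0 + 262·3 + 250·1 + 281·4 = 2292
B: 66·1 + 167·1 + 262·4 + 250·0 + 281·1 = 1562
E: 66·4 + 167·4 + 262·0 + 250·2 + 281·2 = 1994
D: 66·0 + 167·2 + 262·2 + 250·4 + 281·3 = 2701
A: 66·3 + 167·3 + 262·1 + 250·3 + 281·0 = 1711
D has the highest Borda score (2701).

D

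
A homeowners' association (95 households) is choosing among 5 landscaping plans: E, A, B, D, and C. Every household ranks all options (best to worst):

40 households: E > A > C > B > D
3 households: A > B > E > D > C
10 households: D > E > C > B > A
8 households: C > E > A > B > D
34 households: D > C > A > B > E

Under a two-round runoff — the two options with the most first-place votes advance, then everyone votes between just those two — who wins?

Round 1 first-place votes: E 40, A 3, B 0, D 44, C 8.
D and E advance.
Runoff: D is preferred to E by 44 voters; E by 51.
E wins the runoff.

E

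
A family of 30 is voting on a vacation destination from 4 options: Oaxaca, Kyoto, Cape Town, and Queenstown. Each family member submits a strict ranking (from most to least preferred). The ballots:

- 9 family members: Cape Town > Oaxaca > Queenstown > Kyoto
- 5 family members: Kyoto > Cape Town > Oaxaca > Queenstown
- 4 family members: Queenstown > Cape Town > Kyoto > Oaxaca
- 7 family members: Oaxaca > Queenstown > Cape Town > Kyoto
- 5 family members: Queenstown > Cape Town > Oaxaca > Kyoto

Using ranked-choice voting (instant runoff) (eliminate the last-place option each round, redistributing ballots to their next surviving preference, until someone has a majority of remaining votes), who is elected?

Queenstown

Round 1: Oaxaca 7, Kyoto 5, Cape Town 9, Queenstown 9. Eliminate Kyoto.
Round 2: Oaxaca 7, Cape Town 14, Queenstown 9. Eliminate Oaxaca.
Round 3: Cape Town 14, Queenstown 16. Queenstown has a majority.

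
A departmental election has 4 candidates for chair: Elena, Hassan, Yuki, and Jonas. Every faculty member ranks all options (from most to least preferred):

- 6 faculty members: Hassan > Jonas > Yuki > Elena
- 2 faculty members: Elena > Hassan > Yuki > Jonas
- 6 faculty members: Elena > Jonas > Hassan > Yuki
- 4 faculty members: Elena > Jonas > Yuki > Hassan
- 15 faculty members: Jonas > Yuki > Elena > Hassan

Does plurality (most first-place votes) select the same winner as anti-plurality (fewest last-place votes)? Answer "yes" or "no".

Plurality — first-place votes: Elena 12, Hassan 6, Yuki 0, Jonas 15. Winner: Jonas.
Anti-plurality — last-place votes: Elena 6, Hassan 19, Yuki 6, Jonas 2. Winner: Jonas.
The two methods agree.

yes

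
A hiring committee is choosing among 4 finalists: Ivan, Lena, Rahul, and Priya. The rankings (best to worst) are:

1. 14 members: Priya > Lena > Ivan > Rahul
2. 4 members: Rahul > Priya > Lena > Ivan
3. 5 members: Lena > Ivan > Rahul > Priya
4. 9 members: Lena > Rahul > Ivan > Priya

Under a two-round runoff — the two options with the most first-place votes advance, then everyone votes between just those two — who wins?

Round 1 first-place votes: Ivan 0, Lena 14, Rahul 4, Priya 14.
Priya and Lena advance.
Runoff: Priya is preferred to Lena by 18 voters; Lena by 14.
Priya wins the runoff.

Priya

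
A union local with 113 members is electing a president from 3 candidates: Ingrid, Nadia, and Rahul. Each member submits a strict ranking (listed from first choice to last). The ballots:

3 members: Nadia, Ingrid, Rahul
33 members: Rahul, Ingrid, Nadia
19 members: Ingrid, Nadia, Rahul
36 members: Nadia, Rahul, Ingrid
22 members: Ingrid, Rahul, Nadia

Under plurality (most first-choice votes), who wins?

First-place votes: Ingrid 41, Nadia 39, Rahul 33.
Ingrid has the most first-place votes.

Ingrid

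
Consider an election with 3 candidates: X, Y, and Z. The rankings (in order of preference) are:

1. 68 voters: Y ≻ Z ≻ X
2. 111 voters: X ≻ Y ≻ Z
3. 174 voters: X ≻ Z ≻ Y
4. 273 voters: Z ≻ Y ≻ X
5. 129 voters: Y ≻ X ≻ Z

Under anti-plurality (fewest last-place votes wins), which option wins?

Last-place votes: X 341, Y 174, Z 240.
Y is ranked last by the fewest voters, so Y wins.

Y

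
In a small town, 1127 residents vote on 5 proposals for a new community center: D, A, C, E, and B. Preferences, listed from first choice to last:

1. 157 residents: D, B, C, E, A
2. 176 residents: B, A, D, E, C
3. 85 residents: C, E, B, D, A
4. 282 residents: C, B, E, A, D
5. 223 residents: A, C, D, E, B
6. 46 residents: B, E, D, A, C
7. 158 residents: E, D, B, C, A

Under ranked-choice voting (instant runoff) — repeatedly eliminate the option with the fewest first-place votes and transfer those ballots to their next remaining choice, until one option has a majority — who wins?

C

Round 1: D 157, A 223, C 367, E 158, B 222. Eliminate D.
Round 2: A 223, C 367, E 158, B 379. Eliminate E.
Round 3: A 223, C 367, B 537. Eliminate A.
Round 4: C 590, B 537. C has a majority.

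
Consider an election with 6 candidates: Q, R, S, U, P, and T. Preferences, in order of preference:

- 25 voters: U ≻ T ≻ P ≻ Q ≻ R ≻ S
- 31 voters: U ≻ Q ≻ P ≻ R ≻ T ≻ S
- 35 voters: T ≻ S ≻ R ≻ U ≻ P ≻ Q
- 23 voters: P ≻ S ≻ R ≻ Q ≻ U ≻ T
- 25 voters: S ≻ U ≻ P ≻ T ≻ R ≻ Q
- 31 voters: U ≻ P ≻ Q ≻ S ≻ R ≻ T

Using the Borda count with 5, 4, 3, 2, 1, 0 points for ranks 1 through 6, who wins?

U

Q: 25·2 + 31·4 + 35·0 + 23·2 + 25·0 + 31·3 = 313
R: 25·1 + 31·2 + 35·3 + 23·3 + 25·1 + 31·1 = 317
S: 25·0 + 31·0 + 35·4 + 23·4 + 25·5 + 31·2 = 419
U: 25·5 + 31·5 + 35·2 + 23·1 + 25·4 + 31·5 = 628
P: 25·3 + 31·3 + 35·1 + 23·5 + 25·3 + 31·4 = 517
T: 25·4 + 31·1 + 35·5 + 23·0 + 25·2 + 31·0 = 356
U has the highest Borda score (628).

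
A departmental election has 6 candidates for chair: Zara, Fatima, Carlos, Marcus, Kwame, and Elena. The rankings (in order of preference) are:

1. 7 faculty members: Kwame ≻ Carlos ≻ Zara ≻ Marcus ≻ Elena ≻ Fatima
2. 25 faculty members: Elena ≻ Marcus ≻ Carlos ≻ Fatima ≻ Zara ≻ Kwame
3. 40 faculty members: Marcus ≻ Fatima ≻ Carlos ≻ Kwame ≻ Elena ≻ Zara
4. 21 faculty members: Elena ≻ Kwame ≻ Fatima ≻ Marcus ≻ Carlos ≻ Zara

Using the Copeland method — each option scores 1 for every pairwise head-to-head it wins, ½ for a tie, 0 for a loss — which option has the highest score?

Marcus

Zara: loses to Fatima, Carlos, Marcus, Kwame, and Elena → score 0.
Fatima: beats Zara, Carlos, and Kwame; loses to Marcus and Elena → score 3.
Carlos: beats Zara, Kwame, and Elena; loses to Fatima and Marcus → score 3.
Marcus: beats Zara, Fatima, Carlos, Kwame, and Elena → score 5.
Kwame: beats Zara and Elena; loses to Fatima, Carlos, and Marcus → score 2.
Elena: beats Zara and Fatima; loses to Carlos, Marcus, and Kwame → score 2.
Marcus has the best pairwise record.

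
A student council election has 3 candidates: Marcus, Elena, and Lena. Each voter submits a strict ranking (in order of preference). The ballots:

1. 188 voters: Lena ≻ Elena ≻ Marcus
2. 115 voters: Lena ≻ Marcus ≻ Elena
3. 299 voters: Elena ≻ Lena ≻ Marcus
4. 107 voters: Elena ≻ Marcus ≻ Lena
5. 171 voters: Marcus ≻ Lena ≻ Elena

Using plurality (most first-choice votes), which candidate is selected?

Elena

First-place votes: Marcus 171, Elena 406, Lena 303.
Elena has the most first-place votes.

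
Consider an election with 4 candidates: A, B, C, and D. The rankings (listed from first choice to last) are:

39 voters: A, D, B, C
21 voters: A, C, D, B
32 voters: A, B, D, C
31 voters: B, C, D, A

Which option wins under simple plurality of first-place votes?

First-place votes: A 92, B 31, C 0, D 0.
A has the most first-place votes.

A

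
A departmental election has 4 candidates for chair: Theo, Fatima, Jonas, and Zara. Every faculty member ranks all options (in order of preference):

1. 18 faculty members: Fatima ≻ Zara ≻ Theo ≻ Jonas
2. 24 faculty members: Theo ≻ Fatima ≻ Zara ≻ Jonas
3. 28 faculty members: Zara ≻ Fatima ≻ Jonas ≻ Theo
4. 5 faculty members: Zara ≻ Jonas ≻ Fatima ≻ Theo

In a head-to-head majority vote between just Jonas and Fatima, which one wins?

Voters preferring Jonas to Fatima: 5; preferring Fatima to Jonas: 70.
Fatima wins the head-to-head.

Fatima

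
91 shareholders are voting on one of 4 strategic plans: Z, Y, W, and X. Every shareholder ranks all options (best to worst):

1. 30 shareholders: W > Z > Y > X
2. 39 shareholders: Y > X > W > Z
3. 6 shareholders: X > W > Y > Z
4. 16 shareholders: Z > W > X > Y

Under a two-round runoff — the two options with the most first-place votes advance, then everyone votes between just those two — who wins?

Round 1 first-place votes: Z 16, Y 39, W 30, X 6.
Y and W advance.
Runoff: Y is preferred to W by 39 voters; W by 52.
W wins the runoff.

W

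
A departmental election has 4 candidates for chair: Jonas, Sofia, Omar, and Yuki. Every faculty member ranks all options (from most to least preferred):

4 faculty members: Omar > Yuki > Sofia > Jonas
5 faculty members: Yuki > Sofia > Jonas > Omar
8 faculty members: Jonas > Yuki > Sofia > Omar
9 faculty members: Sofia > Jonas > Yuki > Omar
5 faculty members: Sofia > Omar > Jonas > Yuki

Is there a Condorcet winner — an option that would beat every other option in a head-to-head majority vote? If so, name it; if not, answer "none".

none

Checking pairwise contests:
Sofia beats Jonas 23–8.
Yuki beats Sofia 17–14.
Jonas beats Omar 22–9.
Jonas beats Yuki 22–9.
Every option loses at least one head-to-head, so there is no Condorcet winner.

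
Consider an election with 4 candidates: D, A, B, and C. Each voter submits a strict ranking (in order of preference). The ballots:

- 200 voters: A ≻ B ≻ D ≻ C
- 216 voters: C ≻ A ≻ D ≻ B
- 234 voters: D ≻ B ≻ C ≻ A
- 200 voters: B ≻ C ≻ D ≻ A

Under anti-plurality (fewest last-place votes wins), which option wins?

D

Last-place votes: D 0, A 434, B 216, C 200.
D is ranked last by the fewest voters, so D wins.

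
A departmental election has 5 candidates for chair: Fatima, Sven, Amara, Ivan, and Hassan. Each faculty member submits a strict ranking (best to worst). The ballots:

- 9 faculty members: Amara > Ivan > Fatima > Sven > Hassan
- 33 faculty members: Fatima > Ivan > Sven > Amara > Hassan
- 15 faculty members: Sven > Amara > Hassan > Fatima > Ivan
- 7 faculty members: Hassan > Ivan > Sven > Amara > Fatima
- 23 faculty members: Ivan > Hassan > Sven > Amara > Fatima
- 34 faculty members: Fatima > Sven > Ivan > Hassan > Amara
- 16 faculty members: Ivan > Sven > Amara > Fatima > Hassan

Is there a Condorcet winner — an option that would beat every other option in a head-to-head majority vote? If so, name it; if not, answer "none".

none

Checking pairwise contests:
Amara beats Fatima 70–67.
Fatima beats Sven 76–61.
Sven beats Amara 128–9.
Fatima beats Ivan 82–55.
Fatima beats Hassan 92–45.
Every option loses at least one head-to-head, so there is no Condorcet winner.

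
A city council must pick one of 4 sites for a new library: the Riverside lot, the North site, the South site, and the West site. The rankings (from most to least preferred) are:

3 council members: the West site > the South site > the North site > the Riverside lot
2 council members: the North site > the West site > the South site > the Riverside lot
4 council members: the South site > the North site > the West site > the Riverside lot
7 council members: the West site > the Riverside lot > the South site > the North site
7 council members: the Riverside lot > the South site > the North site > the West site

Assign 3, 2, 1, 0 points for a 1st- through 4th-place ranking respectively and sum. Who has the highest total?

the South site

the Riverside lot: 3·0 + 2·0 + 4·0 + 7·2 + 7·3 = 35
the North site: 3·1 + 2·3 + 4·2 + 7·0 + 7·1 = 24
the South site: 3·2 + 2·1 + 4·3 + 7·1 + 7·2 = 41
the West site: 3·3 + 2·2 + 4·1 + 7·3 + 7·0 = 38
the South site has the highest Borda score (41).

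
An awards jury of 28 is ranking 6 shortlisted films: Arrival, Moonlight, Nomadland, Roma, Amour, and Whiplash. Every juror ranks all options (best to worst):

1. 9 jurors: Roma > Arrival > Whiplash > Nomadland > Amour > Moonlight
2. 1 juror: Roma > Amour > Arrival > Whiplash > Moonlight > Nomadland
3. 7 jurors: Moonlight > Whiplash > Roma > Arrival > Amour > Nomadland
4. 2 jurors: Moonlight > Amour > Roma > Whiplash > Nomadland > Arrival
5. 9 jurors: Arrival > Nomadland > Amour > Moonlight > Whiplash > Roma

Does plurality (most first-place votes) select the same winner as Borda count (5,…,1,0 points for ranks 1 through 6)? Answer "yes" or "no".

Plurality — first-place votes: Arrival 9, Moonlight 9, Nomadland 0, Roma 10, Amour 0, Whiplash 0. Winner: Roma.
Borda — scores: Arrival 98, Moonlight 64, Nomadland 56, Roma 77, Amour 55, Whiplash 70. Winner: Arrival.
The two methods disagree.

no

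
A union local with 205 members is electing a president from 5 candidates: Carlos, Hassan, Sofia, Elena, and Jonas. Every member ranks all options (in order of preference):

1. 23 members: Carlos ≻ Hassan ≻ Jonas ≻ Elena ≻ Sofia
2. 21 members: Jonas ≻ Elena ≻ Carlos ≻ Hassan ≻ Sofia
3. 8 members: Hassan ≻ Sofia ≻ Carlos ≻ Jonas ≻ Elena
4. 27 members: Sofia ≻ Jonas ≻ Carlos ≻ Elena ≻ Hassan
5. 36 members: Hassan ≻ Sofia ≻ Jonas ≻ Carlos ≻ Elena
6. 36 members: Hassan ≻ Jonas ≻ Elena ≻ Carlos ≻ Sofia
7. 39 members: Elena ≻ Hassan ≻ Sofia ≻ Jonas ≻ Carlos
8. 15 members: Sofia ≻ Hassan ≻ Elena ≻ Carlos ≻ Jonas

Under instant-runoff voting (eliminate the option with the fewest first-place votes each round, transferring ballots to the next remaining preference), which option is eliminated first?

Jonas

Round 1: Carlos 23, Hassan 80, Sofia 42, Elena 39, Jonas 21. Eliminate Jonas.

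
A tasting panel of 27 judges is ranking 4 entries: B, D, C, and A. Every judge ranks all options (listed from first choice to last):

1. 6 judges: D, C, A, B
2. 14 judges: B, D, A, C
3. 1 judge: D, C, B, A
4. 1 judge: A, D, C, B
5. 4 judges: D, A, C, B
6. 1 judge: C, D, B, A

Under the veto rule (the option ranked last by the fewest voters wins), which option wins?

D

Last-place votes: B 11, D 0, C 14, A 2.
D is ranked last by the fewest voters, so D wins.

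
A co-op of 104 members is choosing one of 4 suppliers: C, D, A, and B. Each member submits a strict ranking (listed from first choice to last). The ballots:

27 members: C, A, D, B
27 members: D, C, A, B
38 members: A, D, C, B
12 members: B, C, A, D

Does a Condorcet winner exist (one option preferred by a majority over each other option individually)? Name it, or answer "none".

Checking pairwise contests:
D beats C 65–39.
A beats D 77–27.
C beats A 66–38.
C beats B 92–12.
Every option loses at least one head-to-head, so there is no Condorcet winner.

none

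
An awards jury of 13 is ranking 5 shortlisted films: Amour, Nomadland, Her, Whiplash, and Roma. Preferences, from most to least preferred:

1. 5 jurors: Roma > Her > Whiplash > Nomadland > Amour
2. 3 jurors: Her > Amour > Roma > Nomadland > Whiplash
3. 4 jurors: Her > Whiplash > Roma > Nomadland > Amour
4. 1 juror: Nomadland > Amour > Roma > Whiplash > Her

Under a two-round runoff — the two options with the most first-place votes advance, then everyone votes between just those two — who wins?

Round 1 first-place votes: Amour 0, Nomadland 1, Her 7, Whiplash 0, Roma 5.
Her and Roma advance.
Runoff: Her is preferred to Roma by 7 voters; Roma by 6.
Her wins the runoff.

Her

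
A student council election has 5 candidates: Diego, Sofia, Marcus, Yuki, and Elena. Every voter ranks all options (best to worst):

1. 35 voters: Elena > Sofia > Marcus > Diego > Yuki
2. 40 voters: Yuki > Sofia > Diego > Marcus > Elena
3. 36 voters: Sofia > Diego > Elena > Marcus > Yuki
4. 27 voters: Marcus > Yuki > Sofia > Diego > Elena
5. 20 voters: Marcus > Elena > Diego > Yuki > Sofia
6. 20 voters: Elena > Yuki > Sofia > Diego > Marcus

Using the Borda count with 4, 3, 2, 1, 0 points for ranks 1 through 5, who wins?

Diego: 35·1 + 40·2 + 36·3 + 27·1 + 20·2 + 20·1 = 310
Sofia: 35·3 + 40·3 + 36·4 + 27·2 + 20·0 + 20·2 = 463
Marcus: 35·2 + 40·1 + 36·1 + 27·4 + 20·4 + 20·0 = 334
Yuki: 35·0 + 40·4 + 36·0 + 27·3 + 20·1 + 20·3 = 321
Elena: 35·4 + 40·0 + 36·2 + 27·0 + 20·3 + 20·4 = 352
Sofia has the highest Borda score (463).

Sofia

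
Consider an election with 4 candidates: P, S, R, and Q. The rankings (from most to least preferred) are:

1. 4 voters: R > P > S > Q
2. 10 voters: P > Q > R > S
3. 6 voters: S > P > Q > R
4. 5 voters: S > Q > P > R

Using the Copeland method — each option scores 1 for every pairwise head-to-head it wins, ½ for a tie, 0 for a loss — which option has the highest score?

P

P: beats S, R, and Q → score 3.
S: beats Q; loses to P and R → score 1.
R: beats S; loses to P and Q → score 1.
Q: beats R; loses to P and S → score 1.
P has the best pairwise record.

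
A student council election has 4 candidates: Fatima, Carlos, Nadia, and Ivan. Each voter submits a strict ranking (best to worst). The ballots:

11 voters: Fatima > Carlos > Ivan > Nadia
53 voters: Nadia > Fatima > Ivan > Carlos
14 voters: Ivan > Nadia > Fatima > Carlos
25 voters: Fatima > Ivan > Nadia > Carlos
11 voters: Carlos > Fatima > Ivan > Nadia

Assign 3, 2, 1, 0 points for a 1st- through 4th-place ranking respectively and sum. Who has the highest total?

Fatima

Fatima: 11·3 + 53·2 + 14·1 + 25·3 + 11·2 = 250
Carlos: 11·2 + 53·0 + 14·0 + 25·0 + 11·3 = 55
Nadia: 11·0 + 53·3 + 14·2 + 25·1 + 11·0 = 212
Ivan: 11·1 + 53·1 + 14·3 + 25·2 + 11·1 = 167
Fatima has the highest Borda score (250).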